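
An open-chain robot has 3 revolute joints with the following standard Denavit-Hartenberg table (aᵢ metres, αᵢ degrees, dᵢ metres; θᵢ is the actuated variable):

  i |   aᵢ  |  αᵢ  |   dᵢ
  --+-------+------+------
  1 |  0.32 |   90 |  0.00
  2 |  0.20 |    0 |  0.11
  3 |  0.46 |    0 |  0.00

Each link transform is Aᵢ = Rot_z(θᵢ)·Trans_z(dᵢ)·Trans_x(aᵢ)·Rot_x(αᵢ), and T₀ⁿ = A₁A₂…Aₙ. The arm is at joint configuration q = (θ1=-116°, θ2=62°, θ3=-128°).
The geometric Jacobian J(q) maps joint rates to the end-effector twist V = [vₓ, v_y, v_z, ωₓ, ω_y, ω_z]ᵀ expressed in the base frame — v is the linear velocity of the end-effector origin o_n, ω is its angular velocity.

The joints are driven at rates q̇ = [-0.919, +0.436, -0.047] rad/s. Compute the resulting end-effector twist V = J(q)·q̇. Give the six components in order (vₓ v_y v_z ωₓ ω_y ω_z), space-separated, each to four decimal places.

o_n = [-0.3623, -0.4919, -0.2436]
J₁: ẑ×o_n = [0.4919, -0.3623, 0.0000], ω = ẑ
J2: z=[-0.8988, 0.4384, 0.0000] o=[-0.1403, -0.2876, 0.0000] → [-0.1068, -0.2190, 0.2810, -0.8988, 0.4384, 0.0000]
J3: z=[-0.8988, 0.4384, 0.0000] o=[-0.2803, -0.3238, 0.1766] → [-0.1842, -0.3777, 0.1871, -0.8988, 0.4384, 0.0000]
V = J·q̇ = [-0.4900, 0.2553, 0.1137, -0.3496, 0.1705, -0.9190]

-0.4900 0.2553 0.1137 -0.3496 0.1705 -0.9190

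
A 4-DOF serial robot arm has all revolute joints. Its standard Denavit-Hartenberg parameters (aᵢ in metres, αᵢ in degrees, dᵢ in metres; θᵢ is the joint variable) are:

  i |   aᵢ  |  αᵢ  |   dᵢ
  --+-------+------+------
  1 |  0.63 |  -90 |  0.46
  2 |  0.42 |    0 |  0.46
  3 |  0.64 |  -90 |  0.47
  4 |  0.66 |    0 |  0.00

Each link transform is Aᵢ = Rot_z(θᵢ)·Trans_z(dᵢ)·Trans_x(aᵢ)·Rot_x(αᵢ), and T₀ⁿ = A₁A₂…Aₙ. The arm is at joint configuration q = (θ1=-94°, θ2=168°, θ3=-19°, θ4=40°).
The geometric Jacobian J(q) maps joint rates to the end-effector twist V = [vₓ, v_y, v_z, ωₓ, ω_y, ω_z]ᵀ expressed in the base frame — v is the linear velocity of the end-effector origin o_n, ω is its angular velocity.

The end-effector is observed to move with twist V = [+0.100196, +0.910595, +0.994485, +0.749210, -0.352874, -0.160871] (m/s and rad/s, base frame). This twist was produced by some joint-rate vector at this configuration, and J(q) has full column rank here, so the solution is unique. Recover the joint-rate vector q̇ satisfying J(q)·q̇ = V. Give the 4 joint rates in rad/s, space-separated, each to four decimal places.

o_n = [0.5577, 0.7256, -0.2173]
J₁: ẑ×o_n = [-0.7256, 0.5577, 0.0000], ω = ẑ
J2: z=[0.9976, -0.0698, 0.0000] o=[-0.0439, -0.6285, 0.4600] → [0.0472, 0.6757, 1.3928, 0.9976, -0.0698, 0.0000]
J3: z=[0.9976, -0.0698, 0.0000] o=[0.4436, -0.2507, 0.3727] → [0.0412, 0.5886, 0.9820, 0.9976, -0.0698, 0.0000]
J4: z=[0.0359, 0.5138, 0.8572] o=[0.9507, 0.2637, 0.0431] → [-0.5297, -0.3275, 0.2185, 0.0359, 0.5138, 0.8572]
q̇ = J⁺·V = [0.3380, 0.8850, -0.1130, -0.5820]

0.3380 0.8850 -0.1130 -0.5820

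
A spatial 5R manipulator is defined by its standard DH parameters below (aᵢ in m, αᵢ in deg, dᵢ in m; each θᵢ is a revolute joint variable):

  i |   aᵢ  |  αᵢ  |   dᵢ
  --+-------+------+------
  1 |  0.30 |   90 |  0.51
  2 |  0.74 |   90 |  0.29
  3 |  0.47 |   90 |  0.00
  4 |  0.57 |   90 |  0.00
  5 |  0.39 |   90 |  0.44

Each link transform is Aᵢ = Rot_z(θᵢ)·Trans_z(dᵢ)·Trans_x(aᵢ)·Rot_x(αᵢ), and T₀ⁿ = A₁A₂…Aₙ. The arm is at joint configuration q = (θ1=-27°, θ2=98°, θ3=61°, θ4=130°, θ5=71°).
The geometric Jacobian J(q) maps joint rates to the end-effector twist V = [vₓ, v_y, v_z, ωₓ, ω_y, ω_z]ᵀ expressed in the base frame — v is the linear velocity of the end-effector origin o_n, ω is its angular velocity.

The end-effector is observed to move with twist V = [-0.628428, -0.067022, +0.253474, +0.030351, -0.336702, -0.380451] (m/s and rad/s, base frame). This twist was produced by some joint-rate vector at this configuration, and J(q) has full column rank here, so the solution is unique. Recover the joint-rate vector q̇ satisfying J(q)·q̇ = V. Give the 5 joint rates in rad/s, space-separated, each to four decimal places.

-0.0660 0.4930 0.4230 -0.1940 -0.4490

o_n = [0.6415, -0.8042, 1.8482]
J₁: ẑ×o_n = [0.8042, 0.6415, -0.0000], ω = ẑ
J2: z=[-0.4540, -0.8910, 0.0000] o=[0.2673, -0.1362, 0.5100] → [-1.1924, 0.6075, 0.6367, -0.4540, -0.8910, 0.0000]
J3: z=[0.8823, -0.4496, 0.1392] o=[0.0439, -0.3478, 1.2428] → [-0.2087, -0.4510, -0.1339, 0.8823, -0.4496, 0.1392]
J4: z=[0.1116, 0.4872, 0.8661] o=[-0.1710, -0.6997, 1.4684] → [0.2755, 0.6613, -0.4075, 0.1116, 0.4872, 0.8661]
J5: z=[0.2169, -0.8625, 0.4572] o=[0.3818, -0.6217, 1.3533] → [-0.3434, 0.0114, 0.1845, 0.2169, -0.8625, 0.4572]
q̇ = J⁺·V = [-0.0660, 0.4930, 0.4230, -0.1940, -0.4490]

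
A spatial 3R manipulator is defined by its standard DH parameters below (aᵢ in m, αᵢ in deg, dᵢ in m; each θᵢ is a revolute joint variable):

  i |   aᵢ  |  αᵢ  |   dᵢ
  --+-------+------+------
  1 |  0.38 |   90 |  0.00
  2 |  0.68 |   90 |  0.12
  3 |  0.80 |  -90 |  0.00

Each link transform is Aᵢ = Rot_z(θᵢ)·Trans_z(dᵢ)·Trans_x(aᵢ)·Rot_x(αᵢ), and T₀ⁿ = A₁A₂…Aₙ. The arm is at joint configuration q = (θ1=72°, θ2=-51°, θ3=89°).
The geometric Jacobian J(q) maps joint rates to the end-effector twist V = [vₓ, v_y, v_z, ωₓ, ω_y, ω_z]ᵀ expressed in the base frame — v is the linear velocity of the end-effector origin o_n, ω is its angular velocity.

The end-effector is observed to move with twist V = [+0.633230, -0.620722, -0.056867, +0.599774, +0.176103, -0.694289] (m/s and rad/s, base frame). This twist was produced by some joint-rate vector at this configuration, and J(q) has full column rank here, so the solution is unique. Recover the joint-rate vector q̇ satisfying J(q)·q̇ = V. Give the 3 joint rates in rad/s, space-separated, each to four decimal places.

-0.9800 0.5160 -0.4540

o_n = [1.1272, 0.4925, -0.5393]
J₁: ẑ×o_n = [-0.4925, 1.1272, 0.0000], ω = ẑ
J2: z=[0.9511, -0.3090, 0.0000] o=[0.1174, 0.3614, 0.0000] → [0.1667, 0.5129, 0.4367, 0.9511, -0.3090, 0.0000]
J3: z=[-0.2402, -0.7391, -0.6293] o=[0.3638, 0.7313, -0.5285] → [-0.1423, -0.4831, 0.6216, -0.2402, -0.7391, -0.6293]
q̇ = J⁺·V = [-0.9800, 0.5160, -0.4540]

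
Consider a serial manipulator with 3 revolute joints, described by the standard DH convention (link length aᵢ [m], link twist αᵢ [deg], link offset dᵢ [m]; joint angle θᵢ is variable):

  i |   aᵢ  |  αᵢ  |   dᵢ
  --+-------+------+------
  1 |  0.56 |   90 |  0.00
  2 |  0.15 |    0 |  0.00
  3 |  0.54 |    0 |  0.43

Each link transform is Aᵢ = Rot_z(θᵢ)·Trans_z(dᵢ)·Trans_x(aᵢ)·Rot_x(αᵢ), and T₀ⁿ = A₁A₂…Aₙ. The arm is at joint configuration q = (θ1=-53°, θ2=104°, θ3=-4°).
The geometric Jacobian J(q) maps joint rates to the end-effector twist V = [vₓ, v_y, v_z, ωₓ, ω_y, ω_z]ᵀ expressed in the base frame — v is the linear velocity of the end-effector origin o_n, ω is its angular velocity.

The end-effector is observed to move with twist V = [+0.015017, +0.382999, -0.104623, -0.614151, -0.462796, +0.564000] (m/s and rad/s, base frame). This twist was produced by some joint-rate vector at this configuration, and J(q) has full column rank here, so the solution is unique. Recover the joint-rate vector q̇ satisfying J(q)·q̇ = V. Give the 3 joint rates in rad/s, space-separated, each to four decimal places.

0.5640 0.8960 -0.1270

o_n = [-0.0847, -0.6021, 0.6773]
J₁: ẑ×o_n = [0.6021, -0.0847, 0.0000], ω = ẑ
J2: z=[-0.7986, -0.6018, 0.0000] o=[0.3370, -0.4472, 0.0000] → [-0.4076, 0.5409, -0.1301, -0.7986, -0.6018, 0.0000]
J3: z=[-0.7986, -0.6018, 0.0000] o=[0.3152, -0.4183, 0.1455] → [-0.3200, 0.4247, -0.0938, -0.7986, -0.6018, 0.0000]
q̇ = J⁺·V = [0.5640, 0.8960, -0.1270]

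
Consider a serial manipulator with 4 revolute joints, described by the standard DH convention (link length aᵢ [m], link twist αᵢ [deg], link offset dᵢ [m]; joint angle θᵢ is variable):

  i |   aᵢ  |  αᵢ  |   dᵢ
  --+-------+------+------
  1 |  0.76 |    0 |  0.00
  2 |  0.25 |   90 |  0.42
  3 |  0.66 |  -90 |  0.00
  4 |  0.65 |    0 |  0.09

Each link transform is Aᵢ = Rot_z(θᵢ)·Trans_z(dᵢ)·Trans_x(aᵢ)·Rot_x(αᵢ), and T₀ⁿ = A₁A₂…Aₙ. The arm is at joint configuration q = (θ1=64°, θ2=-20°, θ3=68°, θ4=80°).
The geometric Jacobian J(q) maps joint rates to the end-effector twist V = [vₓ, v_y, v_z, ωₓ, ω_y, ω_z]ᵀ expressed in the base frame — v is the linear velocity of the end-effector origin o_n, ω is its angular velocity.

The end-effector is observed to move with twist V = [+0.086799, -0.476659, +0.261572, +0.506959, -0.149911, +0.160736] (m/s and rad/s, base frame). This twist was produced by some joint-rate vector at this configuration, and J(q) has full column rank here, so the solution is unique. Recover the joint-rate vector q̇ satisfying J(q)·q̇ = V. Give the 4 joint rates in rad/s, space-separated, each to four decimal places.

-0.6900 0.9560 0.4600 -0.2810

o_n = [0.2166, 1.4604, 1.1703]
J₁: ẑ×o_n = [-1.4604, 0.2166, 0.0000], ω = ẑ
J2: z=[0.0000, 0.0000, 1.0000] o=[0.3332, 0.6831, 0.0000] → [-0.7773, -0.1166, 0.0000, 0.0000, 0.0000, 1.0000]
J3: z=[0.6947, -0.7193, 0.0000] o=[0.5130, 0.8567, 0.4200] → [-0.5397, -0.5212, 0.2061, 0.6947, -0.7193, 0.0000]
J4: z=[-0.6670, -0.6441, 0.3746] o=[0.6908, 1.0285, 1.0319] → [-0.2509, -0.0854, -0.5935, -0.6670, -0.6441, 0.3746]
q̇ = J⁺·V = [-0.6900, 0.9560, 0.4600, -0.2810]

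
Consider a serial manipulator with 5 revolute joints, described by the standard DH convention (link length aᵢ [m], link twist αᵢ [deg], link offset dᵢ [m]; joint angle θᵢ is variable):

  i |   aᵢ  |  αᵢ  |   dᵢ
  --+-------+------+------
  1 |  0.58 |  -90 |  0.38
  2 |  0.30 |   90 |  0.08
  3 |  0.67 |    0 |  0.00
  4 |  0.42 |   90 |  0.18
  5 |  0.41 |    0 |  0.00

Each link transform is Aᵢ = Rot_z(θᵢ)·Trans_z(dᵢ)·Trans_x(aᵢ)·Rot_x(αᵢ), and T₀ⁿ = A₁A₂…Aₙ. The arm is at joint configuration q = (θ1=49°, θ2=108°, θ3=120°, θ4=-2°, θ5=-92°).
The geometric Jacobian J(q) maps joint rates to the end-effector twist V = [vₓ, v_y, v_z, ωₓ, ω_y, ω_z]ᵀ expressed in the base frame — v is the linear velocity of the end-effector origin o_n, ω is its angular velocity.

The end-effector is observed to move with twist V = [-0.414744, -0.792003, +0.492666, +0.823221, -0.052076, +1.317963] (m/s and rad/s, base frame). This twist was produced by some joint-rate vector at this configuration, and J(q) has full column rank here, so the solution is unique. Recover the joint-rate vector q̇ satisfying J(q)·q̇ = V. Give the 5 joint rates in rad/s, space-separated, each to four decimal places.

o_n = [-0.4858, 0.9936, 0.6654]
J₁: ẑ×o_n = [-0.9936, -0.4858, 0.0000], ω = ẑ
J2: z=[-0.7547, 0.6561, 0.0000] o=[0.3805, 0.4377, 0.3800] → [0.1873, 0.2154, 0.1488, -0.7547, 0.6561, 0.0000]
J3: z=[0.6239, 0.7178, -0.3090] o=[0.2593, 0.4203, 0.0947] → [0.5868, -0.1259, 0.8925, 0.6239, 0.7178, -0.3090]
J4: z=[0.6239, 0.7178, -0.3090] o=[-0.1107, 0.8790, 0.4133] → [0.2164, -0.0414, 0.3407, 0.6239, 0.7178, -0.3090]
J5: z=[-0.5333, 0.1021, -0.8397] o=[-0.2383, 1.2975, 0.5452] → [-0.2430, 0.2719, 0.1874, -0.5333, 0.1021, -0.8397]
q̇ = J⁺·V = [0.9320, -0.3780, 0.9750, -0.6180, -0.5910]

0.9320 -0.3780 0.9750 -0.6180 -0.5910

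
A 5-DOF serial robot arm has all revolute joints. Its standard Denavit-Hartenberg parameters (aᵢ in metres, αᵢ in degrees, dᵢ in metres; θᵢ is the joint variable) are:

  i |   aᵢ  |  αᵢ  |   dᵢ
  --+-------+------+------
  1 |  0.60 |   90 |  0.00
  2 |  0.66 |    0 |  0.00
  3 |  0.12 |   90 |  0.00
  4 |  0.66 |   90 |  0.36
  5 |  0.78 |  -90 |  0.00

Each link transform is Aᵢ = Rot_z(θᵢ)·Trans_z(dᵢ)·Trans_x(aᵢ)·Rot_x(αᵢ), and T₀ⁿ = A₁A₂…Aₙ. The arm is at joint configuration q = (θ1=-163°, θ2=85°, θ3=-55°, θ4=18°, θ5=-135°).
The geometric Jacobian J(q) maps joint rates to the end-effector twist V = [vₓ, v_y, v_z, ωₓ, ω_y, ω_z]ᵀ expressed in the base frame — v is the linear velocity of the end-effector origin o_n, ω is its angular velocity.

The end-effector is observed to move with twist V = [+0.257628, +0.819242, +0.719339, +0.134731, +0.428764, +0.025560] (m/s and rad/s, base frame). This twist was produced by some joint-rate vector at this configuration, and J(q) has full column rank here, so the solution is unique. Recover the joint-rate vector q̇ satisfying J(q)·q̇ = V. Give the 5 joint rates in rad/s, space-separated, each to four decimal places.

o_n = [-0.7318, -0.1887, 0.9349]
J₁: ẑ×o_n = [0.1887, -0.7318, 0.0000], ω = ẑ
J2: z=[-0.2924, 0.9563, 0.0000] o=[-0.5738, -0.1754, 0.0000] → [0.8941, 0.2734, 0.1550, -0.2924, 0.9563, 0.0000]
J3: z=[-0.2924, 0.9563, 0.0000] o=[-0.6288, -0.1922, 0.6575] → [0.2653, 0.0811, 0.0975, -0.2924, 0.9563, 0.0000]
J4: z=[-0.4782, -0.1462, -0.8660] o=[-0.7282, -0.2226, 0.7175] → [-0.0024, 0.1071, -0.0168, -0.4782, -0.1462, -0.8660]
J5: z=[0.0221, -0.9877, 0.1545] o=[-1.4798, -0.2391, 0.7196] → [-0.2205, 0.1108, 0.7399, 0.0221, -0.9877, 0.1545]
q̇ = J⁺·V = [-0.8900, 0.4780, 0.6240, -0.9200, 0.7690]

-0.8900 0.4780 0.6240 -0.9200 0.7690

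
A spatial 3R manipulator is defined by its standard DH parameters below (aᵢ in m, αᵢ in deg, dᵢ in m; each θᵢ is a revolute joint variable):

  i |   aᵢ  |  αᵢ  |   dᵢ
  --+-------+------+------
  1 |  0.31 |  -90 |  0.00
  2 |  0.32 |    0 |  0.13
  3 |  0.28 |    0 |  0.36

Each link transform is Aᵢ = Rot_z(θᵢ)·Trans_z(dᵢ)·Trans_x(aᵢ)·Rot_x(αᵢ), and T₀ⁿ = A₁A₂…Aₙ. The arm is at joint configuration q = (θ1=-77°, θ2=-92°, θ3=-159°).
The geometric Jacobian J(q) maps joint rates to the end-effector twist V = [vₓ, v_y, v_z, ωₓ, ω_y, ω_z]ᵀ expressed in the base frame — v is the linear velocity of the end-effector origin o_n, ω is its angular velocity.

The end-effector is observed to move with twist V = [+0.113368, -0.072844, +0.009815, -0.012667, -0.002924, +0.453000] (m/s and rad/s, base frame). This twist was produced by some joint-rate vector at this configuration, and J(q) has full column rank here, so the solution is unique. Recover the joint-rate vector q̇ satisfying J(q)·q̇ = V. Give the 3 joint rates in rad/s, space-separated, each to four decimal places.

0.4530 0.9850 -0.9980

o_n = [0.5242, -0.0921, 0.0551]
J₁: ẑ×o_n = [0.0921, 0.5242, -0.0000], ω = ẑ
J2: z=[0.9744, 0.2250, 0.0000] o=[0.0697, -0.3021, 0.0000] → [0.0124, -0.0536, 0.1023, 0.9744, 0.2250, 0.0000]
J3: z=[0.9744, 0.2250, 0.0000] o=[0.1939, -0.2619, 0.3198] → [-0.0596, 0.2580, 0.0912, 0.9744, 0.2250, 0.0000]
q̇ = J⁺·V = [0.4530, 0.9850, -0.9980]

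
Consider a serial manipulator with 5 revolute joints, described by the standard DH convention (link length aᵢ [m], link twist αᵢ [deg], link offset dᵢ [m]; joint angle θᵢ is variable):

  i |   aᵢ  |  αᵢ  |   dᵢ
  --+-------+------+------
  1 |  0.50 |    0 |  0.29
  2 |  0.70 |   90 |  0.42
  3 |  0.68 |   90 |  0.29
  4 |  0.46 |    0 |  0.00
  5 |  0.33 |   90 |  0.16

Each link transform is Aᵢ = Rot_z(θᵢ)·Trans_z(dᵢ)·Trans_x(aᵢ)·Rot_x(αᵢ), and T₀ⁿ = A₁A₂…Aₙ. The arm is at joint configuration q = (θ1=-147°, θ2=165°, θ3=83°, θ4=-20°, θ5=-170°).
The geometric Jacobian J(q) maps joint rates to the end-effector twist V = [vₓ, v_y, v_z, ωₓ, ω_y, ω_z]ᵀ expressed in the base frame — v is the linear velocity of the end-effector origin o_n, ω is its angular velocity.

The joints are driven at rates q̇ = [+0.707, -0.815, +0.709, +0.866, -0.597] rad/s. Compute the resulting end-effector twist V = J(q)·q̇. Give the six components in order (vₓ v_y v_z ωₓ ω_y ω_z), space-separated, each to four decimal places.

o_n = [0.5474, -0.1580, 1.4719]
J₁: ẑ×o_n = [0.1580, 0.5474, -0.0000], ω = ẑ
J2: z=[0.0000, 0.0000, 1.0000] o=[-0.4193, -0.2723, 0.2900] → [-0.1144, 0.9667, 0.0000, 0.0000, 0.0000, 1.0000]
J3: z=[0.3090, -0.9511, 0.0000] o=[0.2464, -0.0560, 0.7100] → [-0.7246, -0.2354, 0.2548, 0.3090, -0.9511, 0.0000]
J4: z=[0.9440, 0.3067, -0.1219] o=[0.4148, -0.3062, 1.3849] → [0.0447, -0.0983, 0.0993, 0.9440, 0.3067, -0.1219]
J5: z=[0.9440, 0.3067, -0.1219] o=[0.4163, -0.1403, 1.8140] → [-0.1071, 0.3069, -0.0569, 0.9440, 0.3067, -0.1219]
V = J·q̇ = [-0.2062, -0.8361, 0.3006, 0.4730, -0.5918, -0.1408]

-0.2062 -0.8361 0.3006 0.4730 -0.5918 -0.1408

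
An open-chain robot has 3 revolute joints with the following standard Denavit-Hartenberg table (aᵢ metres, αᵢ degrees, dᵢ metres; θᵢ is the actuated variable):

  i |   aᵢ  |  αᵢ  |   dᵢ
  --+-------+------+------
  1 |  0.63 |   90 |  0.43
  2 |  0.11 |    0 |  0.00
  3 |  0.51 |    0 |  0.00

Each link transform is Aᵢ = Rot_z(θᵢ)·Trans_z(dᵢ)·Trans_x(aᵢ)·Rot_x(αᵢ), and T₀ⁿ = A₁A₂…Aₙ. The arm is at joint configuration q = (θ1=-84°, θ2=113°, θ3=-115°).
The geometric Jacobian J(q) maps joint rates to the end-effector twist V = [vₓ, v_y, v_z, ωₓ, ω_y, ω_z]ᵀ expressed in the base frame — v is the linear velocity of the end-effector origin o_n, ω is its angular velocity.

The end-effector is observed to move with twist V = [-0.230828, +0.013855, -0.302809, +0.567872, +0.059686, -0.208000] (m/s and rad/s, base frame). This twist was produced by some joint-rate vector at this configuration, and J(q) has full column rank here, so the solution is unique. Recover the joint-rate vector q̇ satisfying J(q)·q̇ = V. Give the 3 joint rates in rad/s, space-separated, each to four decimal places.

-0.2080 0.2740 -0.8450

o_n = [0.1146, -1.0907, 0.5135]
J₁: ẑ×o_n = [1.0907, 0.1146, -0.0000], ω = ẑ
J2: z=[-0.9945, -0.1045, 0.0000] o=[0.0659, -0.6265, 0.4300] → [-0.0087, 0.0830, 0.4667, -0.9945, -0.1045, 0.0000]
J3: z=[-0.9945, -0.1045, 0.0000] o=[0.0614, -0.5838, 0.5313] → [0.0019, -0.0177, 0.5097, -0.9945, -0.1045, 0.0000]
q̇ = J⁺·V = [-0.2080, 0.2740, -0.8450]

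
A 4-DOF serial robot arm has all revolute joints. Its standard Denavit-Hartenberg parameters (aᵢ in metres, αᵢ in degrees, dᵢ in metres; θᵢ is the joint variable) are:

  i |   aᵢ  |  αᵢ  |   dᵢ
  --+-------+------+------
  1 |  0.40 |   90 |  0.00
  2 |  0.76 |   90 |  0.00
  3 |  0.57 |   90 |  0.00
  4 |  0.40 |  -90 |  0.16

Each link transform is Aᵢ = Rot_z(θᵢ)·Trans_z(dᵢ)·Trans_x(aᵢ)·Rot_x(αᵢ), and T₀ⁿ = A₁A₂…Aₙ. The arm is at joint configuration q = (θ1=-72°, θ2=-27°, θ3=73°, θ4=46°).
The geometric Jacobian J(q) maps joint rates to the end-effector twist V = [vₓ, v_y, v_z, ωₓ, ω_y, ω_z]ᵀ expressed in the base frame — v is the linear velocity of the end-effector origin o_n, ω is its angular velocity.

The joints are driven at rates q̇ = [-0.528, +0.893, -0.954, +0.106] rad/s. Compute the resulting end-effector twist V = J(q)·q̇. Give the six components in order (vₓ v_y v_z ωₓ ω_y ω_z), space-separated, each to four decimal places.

0.0224 -0.9646 0.4539 -0.6581 -0.7642 0.2760

o_n = [-0.3238, -1.4760, -0.7834]
J₁: ẑ×o_n = [1.4760, -0.3238, 0.0000], ω = ẑ
J2: z=[-0.9511, -0.3090, 0.0000] o=[0.1236, -0.3804, 0.0000] → [0.2421, -0.7451, 0.9037, -0.9511, -0.3090, 0.0000]
J3: z=[-0.1403, 0.4318, -0.8910] o=[0.3329, -1.0244, -0.3450] → [-0.5916, 0.5236, 0.3469, -0.1403, 0.4318, -0.8910]
J4: z=[0.5414, -0.7200, -0.4342] o=[-0.1397, -1.3341, -0.4207] → [0.1996, 0.2763, -0.2094, 0.5414, -0.7200, -0.4342]
V = J·q̇ = [0.0224, -0.9646, 0.4539, -0.6581, -0.7642, 0.2760]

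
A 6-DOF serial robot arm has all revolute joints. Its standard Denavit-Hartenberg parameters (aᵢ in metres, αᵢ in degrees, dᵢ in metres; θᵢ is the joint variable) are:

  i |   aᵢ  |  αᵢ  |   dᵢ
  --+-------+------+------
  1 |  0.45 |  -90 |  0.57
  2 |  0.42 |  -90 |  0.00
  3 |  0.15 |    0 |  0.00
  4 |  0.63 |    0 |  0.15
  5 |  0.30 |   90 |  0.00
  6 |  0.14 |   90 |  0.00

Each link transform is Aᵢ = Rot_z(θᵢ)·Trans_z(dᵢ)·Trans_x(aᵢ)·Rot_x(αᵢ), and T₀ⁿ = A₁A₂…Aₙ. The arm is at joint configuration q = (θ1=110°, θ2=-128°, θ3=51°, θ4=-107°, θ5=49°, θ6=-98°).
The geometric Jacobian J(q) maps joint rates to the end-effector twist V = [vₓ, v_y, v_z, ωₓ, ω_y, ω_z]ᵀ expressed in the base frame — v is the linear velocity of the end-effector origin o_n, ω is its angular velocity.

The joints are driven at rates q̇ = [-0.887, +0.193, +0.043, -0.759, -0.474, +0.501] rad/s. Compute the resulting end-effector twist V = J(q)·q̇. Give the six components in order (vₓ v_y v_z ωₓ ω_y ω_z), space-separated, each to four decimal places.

o_n = [-0.3292, -0.3817, 1.4794]
J₁: ẑ×o_n = [0.3817, -0.3292, 0.0000], ω = ẑ
J2: z=[-0.9397, -0.3420, 0.0000] o=[-0.1539, 0.4229, 0.5700] → [-0.3110, 0.8545, 0.6960, -0.9397, -0.3420, 0.0000]
J3: z=[-0.2695, 0.7405, 0.6157] o=[-0.0655, 0.1799, 0.9010] → [0.7740, -0.0065, 0.3467, -0.2695, 0.7405, 0.6157]
J4: z=[-0.2695, 0.7405, 0.6157] o=[0.0639, 0.1651, 0.9754] → [0.7099, -0.1062, 0.4385, -0.2695, 0.7405, 0.6157]
J5: z=[-0.2695, 0.7405, 0.6157] o=[-0.3931, -0.1062, 1.3453] → [0.2688, 0.0754, 0.0269, -0.2695, 0.7405, 0.6157]
J6: z=[-0.9584, -0.2690, -0.0960] o=[-0.3647, -0.2910, 1.5800] → [0.0183, -0.0998, 0.0964, -0.9584, -0.2690, -0.0960]
V = J·q̇ = [-1.0223, 0.4515, -0.1480, -0.3408, -1.0819, -1.6678]

-1.0223 0.4515 -0.1480 -0.3408 -1.0819 -1.6678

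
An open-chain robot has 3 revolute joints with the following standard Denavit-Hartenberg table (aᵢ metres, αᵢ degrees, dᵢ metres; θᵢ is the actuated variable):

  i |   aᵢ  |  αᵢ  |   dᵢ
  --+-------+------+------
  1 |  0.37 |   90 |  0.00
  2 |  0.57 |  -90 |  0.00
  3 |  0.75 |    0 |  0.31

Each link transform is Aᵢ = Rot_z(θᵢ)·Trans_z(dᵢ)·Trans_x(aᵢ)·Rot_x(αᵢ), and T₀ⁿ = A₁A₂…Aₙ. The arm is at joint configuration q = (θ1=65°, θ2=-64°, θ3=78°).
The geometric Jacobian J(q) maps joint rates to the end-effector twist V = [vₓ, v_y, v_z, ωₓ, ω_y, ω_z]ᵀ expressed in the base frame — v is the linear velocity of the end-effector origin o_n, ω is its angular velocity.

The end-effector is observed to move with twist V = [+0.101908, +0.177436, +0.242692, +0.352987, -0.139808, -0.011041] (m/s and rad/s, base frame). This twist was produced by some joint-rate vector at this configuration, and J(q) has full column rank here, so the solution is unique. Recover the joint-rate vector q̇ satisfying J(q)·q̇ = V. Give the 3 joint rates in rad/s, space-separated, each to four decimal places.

o_n = [-0.2563, 1.1863, -0.5166]
J₁: ẑ×o_n = [-1.1863, -0.2563, 0.0000], ω = ẑ
J2: z=[0.9063, -0.4226, 0.0000] o=[0.1564, 0.3353, 0.0000] → [0.2183, 0.4682, 0.5969, 0.9063, -0.4226, 0.0000]
J3: z=[0.3798, 0.8146, 0.4384] o=[0.2620, 0.5618, -0.5123] → [-0.2772, -0.2256, 0.6594, 0.3798, 0.8146, 0.4384]
q̇ = J⁺·V = [-0.0220, 0.3790, 0.0250]

-0.0220 0.3790 0.0250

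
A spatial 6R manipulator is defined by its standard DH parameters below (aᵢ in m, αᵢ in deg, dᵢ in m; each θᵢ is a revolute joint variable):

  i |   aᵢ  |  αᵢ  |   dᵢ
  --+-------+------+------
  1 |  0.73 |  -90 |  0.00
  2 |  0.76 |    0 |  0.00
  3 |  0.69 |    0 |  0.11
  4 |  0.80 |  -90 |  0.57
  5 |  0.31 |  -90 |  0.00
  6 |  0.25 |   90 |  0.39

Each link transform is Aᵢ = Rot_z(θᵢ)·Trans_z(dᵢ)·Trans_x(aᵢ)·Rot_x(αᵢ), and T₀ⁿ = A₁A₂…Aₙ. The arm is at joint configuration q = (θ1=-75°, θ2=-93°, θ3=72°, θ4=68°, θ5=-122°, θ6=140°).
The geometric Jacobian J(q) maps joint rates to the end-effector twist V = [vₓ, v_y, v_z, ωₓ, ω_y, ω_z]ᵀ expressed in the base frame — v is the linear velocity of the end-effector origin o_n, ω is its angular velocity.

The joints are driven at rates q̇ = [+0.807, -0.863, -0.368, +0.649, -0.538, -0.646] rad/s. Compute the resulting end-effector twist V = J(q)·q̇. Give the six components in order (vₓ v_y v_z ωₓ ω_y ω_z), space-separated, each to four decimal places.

o_n = [1.5178, -1.8505, 0.3348]
J₁: ẑ×o_n = [1.8505, 1.5178, -0.0000], ω = ẑ
J2: z=[0.9659, 0.2588, 0.0000] o=[0.1889, -0.7051, 0.0000] → [0.0866, -0.3234, -1.4503, 0.9659, 0.2588, 0.0000]
J3: z=[0.9659, 0.2588, 0.0000] o=[0.1786, -0.6667, 0.7590] → [-0.1098, 0.4097, -1.4900, 0.9659, 0.2588, 0.0000]
J4: z=[0.9659, 0.2588, 0.0000] o=[0.4516, -1.2605, 1.0062] → [-0.1738, 0.6486, -0.8459, 0.9659, 0.2588, 0.0000]
J5: z=[-0.1893, 0.7064, -0.6820] o=[1.1434, -1.6399, 0.4211] → [-0.2046, -0.2717, -0.2246, -0.1893, 0.7064, -0.6820]
J6: z=[0.6616, -0.4215, -0.6202] o=[1.3683, -1.4637, 0.5413] → [-0.1529, 0.0439, -0.1929, 0.6616, -0.4215, -0.6202]
V = J·q̇ = [1.5550, 1.8919, 1.4964, -0.8877, -0.2584, 1.5746]

1.5550 1.8919 1.4964 -0.8877 -0.2584 1.5746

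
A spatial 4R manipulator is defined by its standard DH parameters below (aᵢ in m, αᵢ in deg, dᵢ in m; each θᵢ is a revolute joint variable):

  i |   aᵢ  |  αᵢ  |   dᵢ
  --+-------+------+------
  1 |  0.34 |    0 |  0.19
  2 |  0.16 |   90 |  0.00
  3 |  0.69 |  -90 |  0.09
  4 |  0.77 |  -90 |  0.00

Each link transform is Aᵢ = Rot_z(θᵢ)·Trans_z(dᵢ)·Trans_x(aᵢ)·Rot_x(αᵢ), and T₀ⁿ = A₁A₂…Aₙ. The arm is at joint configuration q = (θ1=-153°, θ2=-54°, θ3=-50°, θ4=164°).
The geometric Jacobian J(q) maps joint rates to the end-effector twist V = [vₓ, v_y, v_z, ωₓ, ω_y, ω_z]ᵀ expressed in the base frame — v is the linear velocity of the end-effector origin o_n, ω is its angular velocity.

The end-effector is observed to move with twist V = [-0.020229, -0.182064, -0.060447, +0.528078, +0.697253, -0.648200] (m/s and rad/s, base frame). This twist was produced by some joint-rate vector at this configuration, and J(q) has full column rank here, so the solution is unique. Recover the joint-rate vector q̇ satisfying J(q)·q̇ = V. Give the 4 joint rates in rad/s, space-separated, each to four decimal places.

o_n = [-0.4723, -0.2053, 0.2284]
J₁: ẑ×o_n = [0.2053, -0.4723, 0.0000], ω = ẑ
J2: z=[0.0000, 0.0000, 1.0000] o=[-0.3029, -0.1544, 0.1900] → [0.0509, -0.1693, 0.0000, 0.0000, 0.0000, 1.0000]
J3: z=[0.4540, 0.8910, 0.0000] o=[-0.4455, -0.0817, 0.1900] → [0.0342, -0.0174, -0.0322, 0.4540, 0.8910, 0.0000]
J4: z=[-0.6826, 0.3478, 0.6428] o=[-0.7998, 0.1998, -0.3386] → [0.4576, 0.5976, 0.1626, -0.6826, 0.3478, 0.6428]
q̇ = J⁺·V = [0.4450, -0.9640, 0.8610, -0.2010]

0.4450 -0.9640 0.8610 -0.2010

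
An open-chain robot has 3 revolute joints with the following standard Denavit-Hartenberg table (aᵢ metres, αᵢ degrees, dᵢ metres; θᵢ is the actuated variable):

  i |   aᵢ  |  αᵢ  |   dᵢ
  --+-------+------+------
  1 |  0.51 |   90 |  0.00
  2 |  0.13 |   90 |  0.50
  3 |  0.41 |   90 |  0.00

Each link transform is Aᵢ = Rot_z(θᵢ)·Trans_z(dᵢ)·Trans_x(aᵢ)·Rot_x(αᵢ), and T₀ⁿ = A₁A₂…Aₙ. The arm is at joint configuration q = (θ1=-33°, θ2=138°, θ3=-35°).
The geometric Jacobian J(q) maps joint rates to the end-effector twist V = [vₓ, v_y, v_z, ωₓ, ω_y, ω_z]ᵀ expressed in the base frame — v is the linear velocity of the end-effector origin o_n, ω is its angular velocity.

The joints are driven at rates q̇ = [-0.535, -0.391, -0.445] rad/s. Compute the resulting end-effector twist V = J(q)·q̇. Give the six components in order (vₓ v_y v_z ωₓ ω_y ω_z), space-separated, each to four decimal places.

0.0823 0.0203 0.0653 -0.0368 0.4901 -0.8657

o_n = [-0.0069, -0.3113, 0.3117]
J₁: ẑ×o_n = [0.3113, -0.0069, 0.0000], ω = ẑ
J2: z=[-0.5446, -0.8387, 0.0000] o=[0.4277, -0.2778, 0.0000] → [-0.2614, 0.1698, -0.3462, -0.5446, -0.8387, 0.0000]
J3: z=[0.5612, -0.3644, 0.7431] o=[0.0744, -0.6445, 0.0870] → [-0.3295, -0.1865, 0.1574, 0.5612, -0.3644, 0.7431]
V = J·q̇ = [0.0823, 0.0203, 0.0653, -0.0368, 0.4901, -0.8657]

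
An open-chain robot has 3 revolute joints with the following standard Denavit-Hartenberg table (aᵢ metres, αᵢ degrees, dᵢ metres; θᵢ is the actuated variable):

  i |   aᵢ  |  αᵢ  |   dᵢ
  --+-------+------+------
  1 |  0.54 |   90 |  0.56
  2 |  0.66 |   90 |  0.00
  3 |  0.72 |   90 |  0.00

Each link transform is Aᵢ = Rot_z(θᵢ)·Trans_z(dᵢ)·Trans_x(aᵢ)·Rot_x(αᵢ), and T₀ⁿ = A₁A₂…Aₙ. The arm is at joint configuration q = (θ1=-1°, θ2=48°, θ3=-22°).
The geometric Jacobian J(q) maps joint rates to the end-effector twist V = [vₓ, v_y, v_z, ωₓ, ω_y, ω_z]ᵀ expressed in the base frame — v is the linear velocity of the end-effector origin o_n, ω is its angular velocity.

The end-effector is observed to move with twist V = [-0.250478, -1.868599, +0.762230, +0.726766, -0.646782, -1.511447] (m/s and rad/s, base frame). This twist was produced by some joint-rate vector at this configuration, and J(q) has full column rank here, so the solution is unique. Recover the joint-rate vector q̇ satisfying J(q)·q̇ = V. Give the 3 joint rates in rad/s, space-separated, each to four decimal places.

o_n = [1.4328, 0.2447, 1.5466]
J₁: ẑ×o_n = [-0.2447, 1.4328, 0.0000], ω = ẑ
J2: z=[-0.0175, -0.9998, 0.0000] o=[0.5399, -0.0094, 0.5600] → [-0.9864, 0.0172, 0.8883, -0.0175, -0.9998, 0.0000]
J3: z=[0.7430, -0.0130, -0.6691] o=[0.9815, -0.0171, 1.0505] → [0.1688, -0.6706, 0.2004, 0.7430, -0.0130, -0.6691]
q̇ = J⁺·V = [-0.8470, 0.6340, 0.9930]

-0.8470 0.6340 0.9930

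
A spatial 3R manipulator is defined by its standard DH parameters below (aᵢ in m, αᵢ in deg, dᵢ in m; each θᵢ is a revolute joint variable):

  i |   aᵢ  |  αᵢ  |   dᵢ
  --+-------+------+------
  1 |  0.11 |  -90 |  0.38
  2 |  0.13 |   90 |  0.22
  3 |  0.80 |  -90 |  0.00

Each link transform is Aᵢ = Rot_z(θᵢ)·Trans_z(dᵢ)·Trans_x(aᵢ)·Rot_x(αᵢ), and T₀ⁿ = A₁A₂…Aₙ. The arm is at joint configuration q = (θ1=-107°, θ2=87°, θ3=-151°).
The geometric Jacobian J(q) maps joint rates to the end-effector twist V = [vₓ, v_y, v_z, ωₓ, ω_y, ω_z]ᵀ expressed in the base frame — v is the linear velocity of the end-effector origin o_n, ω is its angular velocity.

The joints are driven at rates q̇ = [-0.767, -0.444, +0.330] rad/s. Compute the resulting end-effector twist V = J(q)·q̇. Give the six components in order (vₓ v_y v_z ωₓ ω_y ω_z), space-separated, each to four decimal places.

-0.1701 0.4438 -0.1411 -0.5209 -0.1853 -0.7497

o_n = [-0.1840, -0.0276, 0.9489]
J₁: ẑ×o_n = [0.0276, -0.1840, 0.0000], ω = ẑ
J2: z=[0.9563, -0.2924, 0.0000] o=[-0.0322, -0.1052, 0.3800] → [-0.1663, -0.5441, 0.0298, 0.9563, -0.2924, 0.0000]
J3: z=[-0.2920, -0.9550, 0.0523] o=[0.1762, -0.1760, 0.2502] → [-0.6751, 0.1852, -0.3873, -0.2920, -0.9550, 0.0523]
V = J·q̇ = [-0.1701, 0.4438, -0.1411, -0.5209, -0.1853, -0.7497]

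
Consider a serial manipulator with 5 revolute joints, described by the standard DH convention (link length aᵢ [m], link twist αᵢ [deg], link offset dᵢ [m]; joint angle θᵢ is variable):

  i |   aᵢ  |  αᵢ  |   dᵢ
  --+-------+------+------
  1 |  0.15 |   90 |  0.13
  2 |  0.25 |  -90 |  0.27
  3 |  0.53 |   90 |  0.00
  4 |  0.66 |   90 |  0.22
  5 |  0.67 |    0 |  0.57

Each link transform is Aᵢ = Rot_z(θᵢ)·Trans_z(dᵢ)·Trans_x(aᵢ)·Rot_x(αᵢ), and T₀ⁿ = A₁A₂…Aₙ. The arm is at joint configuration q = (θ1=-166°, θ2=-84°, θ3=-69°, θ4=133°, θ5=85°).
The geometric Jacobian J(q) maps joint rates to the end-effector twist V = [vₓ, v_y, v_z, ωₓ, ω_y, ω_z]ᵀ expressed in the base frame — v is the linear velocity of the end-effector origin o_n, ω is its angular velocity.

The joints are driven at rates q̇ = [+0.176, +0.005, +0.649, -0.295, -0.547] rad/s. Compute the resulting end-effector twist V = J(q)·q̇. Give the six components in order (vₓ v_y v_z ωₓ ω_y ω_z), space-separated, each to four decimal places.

o_n = [-1.2311, 0.7387, 0.6380]
J₁: ẑ×o_n = [-0.7387, -1.2311, 0.0000], ω = ẑ
J2: z=[-0.2419, 0.9703, 0.0000] o=[-0.1455, -0.0363, 0.1300] → [0.4929, 0.1229, 0.8658, -0.2419, 0.9703, 0.0000]
J3: z=[-0.9650, -0.2406, 0.1045] o=[-0.2362, 0.2194, -0.1186] → [-0.2363, 0.6262, -0.7405, -0.9650, -0.2406, 0.1045]
J4: z=[0.0080, 0.3713, 0.9285] o=[-0.3752, 0.6947, -0.3075] → [0.3102, -0.8022, 0.3182, 0.0080, 0.3713, 0.9285]
J5: z=[-0.8499, 0.4918, -0.1894] o=[-0.7212, 0.2566, 0.1076] → [0.3522, 0.5473, -0.1590, -0.8499, 0.4918, -0.1894]
V = J·q̇ = [-0.5651, 0.1276, -0.4831, -0.1650, -0.5298, 0.0735]

-0.5651 0.1276 -0.4831 -0.1650 -0.5298 0.0735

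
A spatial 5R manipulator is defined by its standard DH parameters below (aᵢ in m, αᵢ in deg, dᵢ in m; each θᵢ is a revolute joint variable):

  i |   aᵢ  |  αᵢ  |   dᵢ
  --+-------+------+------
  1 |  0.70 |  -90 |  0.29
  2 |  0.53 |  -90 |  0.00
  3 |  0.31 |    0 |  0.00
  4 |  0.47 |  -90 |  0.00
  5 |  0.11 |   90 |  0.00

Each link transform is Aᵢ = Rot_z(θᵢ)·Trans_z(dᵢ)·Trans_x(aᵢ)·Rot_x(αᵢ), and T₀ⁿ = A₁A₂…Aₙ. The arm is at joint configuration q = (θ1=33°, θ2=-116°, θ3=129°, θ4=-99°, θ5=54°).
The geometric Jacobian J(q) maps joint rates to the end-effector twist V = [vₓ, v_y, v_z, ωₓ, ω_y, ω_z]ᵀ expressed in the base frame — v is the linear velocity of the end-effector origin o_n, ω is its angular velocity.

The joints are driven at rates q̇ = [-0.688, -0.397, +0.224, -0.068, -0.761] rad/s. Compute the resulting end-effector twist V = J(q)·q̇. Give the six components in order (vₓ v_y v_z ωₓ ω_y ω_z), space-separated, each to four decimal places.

-0.3331 -0.5124 -0.1823 -0.1650 0.2053 -0.2776

o_n = [0.5034, -0.2791, 0.9682]
J₁: ẑ×o_n = [0.2791, 0.5034, -0.0000], ω = ẑ
J2: z=[-0.5446, 0.8387, 0.0000] o=[0.5871, 0.3812, 0.2900] → [0.5688, 0.3694, 0.4298, -0.5446, 0.8387, 0.0000]
J3: z=[0.7538, 0.4895, 0.4384] o=[0.3922, 0.2547, 0.7664] → [0.3328, -0.1034, -0.4568, 0.7538, 0.4895, 0.4384]
J4: z=[0.7538, 0.4895, 0.4384] o=[0.5952, 0.0992, 0.5910] → [0.3505, -0.3245, -0.2403, 0.7538, 0.4895, 0.4384]
J5: z=[0.6555, -0.6069, -0.4494] o=[0.5735, -0.1950, 0.9569] → [-0.0446, 0.0241, -0.0976, 0.6555, -0.6069, -0.4494]
V = J·q̇ = [-0.3331, -0.5124, -0.1823, -0.1650, 0.2053, -0.2776]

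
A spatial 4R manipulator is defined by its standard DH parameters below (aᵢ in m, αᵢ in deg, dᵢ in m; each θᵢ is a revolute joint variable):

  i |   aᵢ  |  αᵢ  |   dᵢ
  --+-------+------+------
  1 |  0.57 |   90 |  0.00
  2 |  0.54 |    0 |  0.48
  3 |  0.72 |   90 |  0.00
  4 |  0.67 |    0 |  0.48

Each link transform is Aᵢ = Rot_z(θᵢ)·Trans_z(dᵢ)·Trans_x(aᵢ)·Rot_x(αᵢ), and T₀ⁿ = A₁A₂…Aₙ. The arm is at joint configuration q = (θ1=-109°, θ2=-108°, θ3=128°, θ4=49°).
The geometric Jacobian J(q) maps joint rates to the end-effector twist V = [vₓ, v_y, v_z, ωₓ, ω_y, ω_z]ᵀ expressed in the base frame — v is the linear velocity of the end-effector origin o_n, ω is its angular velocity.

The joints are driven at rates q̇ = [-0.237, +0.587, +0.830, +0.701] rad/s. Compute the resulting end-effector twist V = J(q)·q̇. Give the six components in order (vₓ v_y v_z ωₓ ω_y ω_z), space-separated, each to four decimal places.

o_n = [-1.4714, -1.2458, -0.5680]
J₁: ẑ×o_n = [1.2458, -1.4714, 0.0000], ω = ẑ
J2: z=[-0.9455, 0.3256, 0.0000] o=[-0.1856, -0.5389, 0.0000] → [-0.1849, -0.5371, 1.0869, -0.9455, 0.3256, 0.0000]
J3: z=[-0.9455, 0.3256, 0.0000] o=[-0.5851, -0.2249, -0.5136] → [-0.0177, -0.0515, 1.2538, -0.9455, 0.3256, 0.0000]
J4: z=[-0.1114, -0.3234, -0.9397] o=[-0.8054, -0.8646, -0.2673] → [-0.2609, 0.5924, -0.1729, -0.1114, -0.3234, -0.9397]
V = J·q̇ = [-0.6014, 0.4060, 1.5574, -1.4179, 0.2346, -0.8957]

-0.6014 0.4060 1.5574 -1.4179 0.2346 -0.8957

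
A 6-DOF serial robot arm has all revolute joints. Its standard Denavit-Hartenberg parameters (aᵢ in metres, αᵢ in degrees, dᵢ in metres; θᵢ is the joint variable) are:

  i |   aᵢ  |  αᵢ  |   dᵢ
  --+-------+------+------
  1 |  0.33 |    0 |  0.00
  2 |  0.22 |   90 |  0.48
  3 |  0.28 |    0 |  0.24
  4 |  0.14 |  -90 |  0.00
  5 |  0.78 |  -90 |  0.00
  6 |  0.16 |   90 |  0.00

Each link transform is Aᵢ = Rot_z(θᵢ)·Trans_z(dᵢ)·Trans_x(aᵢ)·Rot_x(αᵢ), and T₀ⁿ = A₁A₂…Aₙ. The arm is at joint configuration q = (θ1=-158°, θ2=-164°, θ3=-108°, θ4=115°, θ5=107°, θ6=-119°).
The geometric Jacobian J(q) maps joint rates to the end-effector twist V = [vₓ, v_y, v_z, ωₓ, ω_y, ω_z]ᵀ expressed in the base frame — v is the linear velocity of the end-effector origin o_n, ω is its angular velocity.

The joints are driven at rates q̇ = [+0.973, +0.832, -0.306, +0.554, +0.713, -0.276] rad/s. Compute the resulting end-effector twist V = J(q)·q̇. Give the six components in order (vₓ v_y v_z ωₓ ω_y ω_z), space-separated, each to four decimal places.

o_n = [-0.5312, 0.2483, 0.3446]
J₁: ẑ×o_n = [-0.2483, -0.5312, 0.0000], ω = ẑ
J2: z=[0.0000, 0.0000, 1.0000] o=[-0.3060, -0.1236, 0.0000] → [-0.3719, -0.2252, 0.0000, 0.0000, 0.0000, 1.0000]
J3: z=[0.6157, -0.7880, 0.0000] o=[-0.1326, 0.0118, 0.4800] → [0.1067, 0.0833, -0.1685, 0.6157, -0.7880, 0.0000]
J4: z=[0.6157, -0.7880, 0.0000] o=[-0.0530, -0.2306, 0.2137] → [-0.1032, -0.0806, -0.0819, 0.6157, -0.7880, 0.0000]
J5: z=[-0.0960, -0.0750, 0.9925] o=[0.0565, -0.1450, 0.2308] → [-0.3990, -0.5723, -0.0819, -0.0960, -0.0750, 0.9925]
J6: z=[-0.5680, -0.8148, -0.1165] o=[-0.5811, 0.3034, 0.2030] → [-0.1218, 0.0746, 0.0720, -0.5680, -0.8148, -0.1165]
V = J·q̇ = [-0.8917, -1.2030, -0.0721, 0.2410, -0.0240, 2.5449]

-0.8917 -1.2030 -0.0721 0.2410 -0.0240 2.5449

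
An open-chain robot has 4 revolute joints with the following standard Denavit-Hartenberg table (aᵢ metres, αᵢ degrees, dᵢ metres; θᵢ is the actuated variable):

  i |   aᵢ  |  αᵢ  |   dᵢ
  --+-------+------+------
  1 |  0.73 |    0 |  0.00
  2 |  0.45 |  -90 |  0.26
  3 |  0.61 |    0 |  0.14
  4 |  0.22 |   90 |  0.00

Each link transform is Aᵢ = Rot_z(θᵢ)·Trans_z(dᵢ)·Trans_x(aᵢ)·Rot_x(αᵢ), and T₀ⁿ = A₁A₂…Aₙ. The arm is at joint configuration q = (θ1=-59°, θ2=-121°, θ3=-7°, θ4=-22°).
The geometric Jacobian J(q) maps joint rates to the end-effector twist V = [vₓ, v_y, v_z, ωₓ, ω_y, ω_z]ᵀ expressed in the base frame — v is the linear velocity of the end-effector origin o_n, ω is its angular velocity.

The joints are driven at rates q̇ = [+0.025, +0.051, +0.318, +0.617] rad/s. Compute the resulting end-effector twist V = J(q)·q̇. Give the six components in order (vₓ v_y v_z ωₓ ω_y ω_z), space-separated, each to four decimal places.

o_n = [-0.8719, -0.7657, 0.4410]
J₁: ẑ×o_n = [0.7657, -0.8719, 0.0000], ω = ẑ
J2: z=[0.0000, 0.0000, 1.0000] o=[0.3760, -0.6257, 0.0000] → [0.1400, -1.2479, 0.0000, 0.0000, 0.0000, 1.0000]
J3: z=[-0.0000, -1.0000, 0.0000] o=[-0.0740, -0.6257, 0.2600] → [-0.1810, -0.0000, -0.7979, -0.0000, -1.0000, 0.0000]
J4: z=[-0.0000, -1.0000, 0.0000] o=[-0.6795, -0.7657, 0.3343] → [-0.1067, -0.0000, -0.1924, -0.0000, -1.0000, 0.0000]
V = J·q̇ = [-0.0971, -0.0854, -0.3724, -0.0000, -0.9350, 0.0760]

-0.0971 -0.0854 -0.3724 -0.0000 -0.9350 0.0760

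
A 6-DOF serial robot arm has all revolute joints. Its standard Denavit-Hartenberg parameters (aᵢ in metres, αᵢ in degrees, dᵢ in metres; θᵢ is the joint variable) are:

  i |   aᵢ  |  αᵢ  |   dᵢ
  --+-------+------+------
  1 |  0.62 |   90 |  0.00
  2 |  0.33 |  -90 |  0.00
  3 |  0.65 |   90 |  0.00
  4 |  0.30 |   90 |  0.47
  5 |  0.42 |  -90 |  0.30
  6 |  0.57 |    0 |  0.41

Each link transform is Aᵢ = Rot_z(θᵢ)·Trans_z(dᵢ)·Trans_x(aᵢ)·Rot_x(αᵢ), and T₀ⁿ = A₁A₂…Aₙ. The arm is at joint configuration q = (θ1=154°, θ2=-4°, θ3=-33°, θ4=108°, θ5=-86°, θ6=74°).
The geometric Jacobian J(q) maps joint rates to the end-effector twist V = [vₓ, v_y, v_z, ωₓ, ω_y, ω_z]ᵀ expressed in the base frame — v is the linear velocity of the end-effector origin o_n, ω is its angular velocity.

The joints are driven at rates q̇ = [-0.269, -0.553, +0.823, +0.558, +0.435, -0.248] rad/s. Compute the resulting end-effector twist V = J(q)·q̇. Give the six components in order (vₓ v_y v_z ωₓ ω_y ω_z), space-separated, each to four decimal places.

o_n = [-1.0528, 0.5522, 0.5978]
J₁: ẑ×o_n = [-0.5522, -1.0528, 0.0000], ω = ẑ
J2: z=[0.4384, 0.8988, 0.0000] o=[-0.5573, 0.2718, 0.0000] → [0.5373, -0.2621, 0.5683, 0.4384, 0.8988, 0.0000]
J3: z=[-0.0627, 0.0306, 0.9976] o=[-0.8531, 0.4161, -0.0230] → [-0.1168, -0.1602, -0.0024, -0.0627, 0.0306, 0.9976]
J4: z=[0.8560, 0.5156, 0.0380] o=[-1.1867, 0.9727, -0.0610] → [0.3557, -0.5589, -0.4290, 0.8560, 0.5156, 0.0380]
J5: z=[-0.5075, 0.8238, 0.2526] o=[-0.7547, 1.1444, 0.2469] → [0.4387, 0.1028, 0.5460, -0.5075, 0.8238, 0.2526]
J6: z=[0.1584, -0.1990, 0.9671] o=[-1.2627, 1.1686, 0.3351] → [0.5438, 0.1614, -0.0559, 0.1584, -0.1990, 0.9671]
V = J·q̇ = [0.0097, -0.0109, -0.3043, -0.0764, 0.2236, 0.4432]

0.0097 -0.0109 -0.3043 -0.0764 0.2236 0.4432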